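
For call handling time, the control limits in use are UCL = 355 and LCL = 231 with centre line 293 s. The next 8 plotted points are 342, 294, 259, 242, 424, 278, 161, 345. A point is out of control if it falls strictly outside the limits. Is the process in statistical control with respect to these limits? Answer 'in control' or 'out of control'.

out of control

Compare each point to [231, 355]: sample 5 = 424 > UCL; sample 7 = 161 < LCL.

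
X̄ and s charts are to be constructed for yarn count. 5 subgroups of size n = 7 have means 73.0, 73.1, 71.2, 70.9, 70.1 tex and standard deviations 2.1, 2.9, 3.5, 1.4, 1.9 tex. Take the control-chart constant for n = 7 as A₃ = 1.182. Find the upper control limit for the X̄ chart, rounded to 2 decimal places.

X̄̄ = (73.0 + 73.1 + 71.2 + 70.9 + 70.1) / 5 = 71.6600
s̄ = (2.1 + 2.9 + 3.5 + 1.4 + 1.9) / 5 = 2.3600
UCL = X̄̄ + A₃·s̄ = 71.6600 + 1.182 × 2.3600 = 74.4495

74.45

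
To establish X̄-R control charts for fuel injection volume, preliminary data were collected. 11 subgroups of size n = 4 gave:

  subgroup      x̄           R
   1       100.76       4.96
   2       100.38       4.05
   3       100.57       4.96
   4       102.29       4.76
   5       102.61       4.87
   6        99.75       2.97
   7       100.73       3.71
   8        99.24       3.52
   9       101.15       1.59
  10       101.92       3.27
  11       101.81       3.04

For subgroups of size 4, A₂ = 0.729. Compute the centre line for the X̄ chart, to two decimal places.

X̄̄ = (100.76 + 100.38 + 100.57 + 102.29 + 102.61 + 99.75 + 100.73 + 99.24 + 101.15 + 101.92 + 101.81) / 11 = 1111.2100 / 11 = 101.0191
CL = X̄̄ = 101.0191

101.02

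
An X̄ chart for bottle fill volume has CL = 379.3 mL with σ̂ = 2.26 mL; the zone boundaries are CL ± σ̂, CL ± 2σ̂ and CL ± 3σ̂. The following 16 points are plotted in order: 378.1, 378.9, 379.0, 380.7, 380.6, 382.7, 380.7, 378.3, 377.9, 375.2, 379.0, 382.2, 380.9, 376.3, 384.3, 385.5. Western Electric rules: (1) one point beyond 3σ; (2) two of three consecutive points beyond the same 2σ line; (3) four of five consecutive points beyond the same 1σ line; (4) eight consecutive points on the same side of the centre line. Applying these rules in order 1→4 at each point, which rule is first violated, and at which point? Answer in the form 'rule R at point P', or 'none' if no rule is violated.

Zone of each point (C = within 1σ̂, B = 1σ̂–2σ̂, A = 2σ̂–3σ̂, * = beyond 3σ̂; sign = side of CL): 1:-C, 2:-C, 3:-C, 4:+C, 5:+C, 6:+B, 7:+C, 8:-C, 9:-C, 10:-B, 11:-C, 12:+B, 13:+C, 14:-B, 15:+A, 16:+A
Rule 2 (two of three consecutive points beyond the same 2σ limit) is satisfied at point 16.

rule 2 at point 16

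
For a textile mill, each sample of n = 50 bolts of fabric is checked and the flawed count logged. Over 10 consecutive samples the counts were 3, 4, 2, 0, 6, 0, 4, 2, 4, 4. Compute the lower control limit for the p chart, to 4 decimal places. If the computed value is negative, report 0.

p̄ = Σdᵢ / (k·n) = 29 / (10 × 50) = 0.05800
LCL = p̄ − 3·√(p̄(1−p̄)/n) = 0.05800 − 3 × 0.03306 = -0.04117 → 0 (negative, so LCL = 0)

0.0000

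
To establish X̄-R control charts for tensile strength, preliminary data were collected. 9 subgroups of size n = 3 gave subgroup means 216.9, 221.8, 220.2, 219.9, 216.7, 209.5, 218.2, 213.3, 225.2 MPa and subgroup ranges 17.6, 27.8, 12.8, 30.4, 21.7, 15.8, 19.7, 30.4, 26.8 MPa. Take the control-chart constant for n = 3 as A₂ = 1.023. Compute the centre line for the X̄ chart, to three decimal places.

217.967

X̄̄ = (216.9 + 221.8 + 220.2 + 219.9 + 216.7 + 209.5 + 218.2 + 213.3 + 225.2) / 9 = 1961.7000 / 9 = 217.9667
CL = X̄̄ = 217.9667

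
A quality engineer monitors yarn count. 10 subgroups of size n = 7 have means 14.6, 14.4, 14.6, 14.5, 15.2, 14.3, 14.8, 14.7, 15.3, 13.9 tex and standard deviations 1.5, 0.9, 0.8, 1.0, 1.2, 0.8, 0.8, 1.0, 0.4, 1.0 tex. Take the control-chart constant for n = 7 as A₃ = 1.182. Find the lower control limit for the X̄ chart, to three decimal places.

X̄̄ = (14.6 + 14.4 + 14.6 + 14.5 + 15.2 + 14.3 + 14.8 + 14.7 + 15.3 + 13.9) / 10 = 14.6300
s̄ = (1.5 + 0.9 + 0.8 + 1.0 + 1.2 + 0.8 + 0.8 + 1.0 + 0.4 + 1.0) / 10 = 0.9400
LCL = X̄̄ − A₃·s̄ = 14.6300 − 1.182 × 0.9400 = 13.5189

13.519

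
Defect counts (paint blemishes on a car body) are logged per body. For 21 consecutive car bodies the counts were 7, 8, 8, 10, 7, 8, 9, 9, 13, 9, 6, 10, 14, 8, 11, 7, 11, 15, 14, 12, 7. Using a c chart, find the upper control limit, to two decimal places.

c̄ = (7 + 8 + 8 + 10 + 7 + 8 + 9 + 9 + 13 + 9 + 6 + 10 + 14 + 8 + 11 + 7 + 11 + 15 + 14 + 12 + 7) / 21 = 203 / 21 = 9.6667
UCL = c̄ + 3√c̄ = 9.6667 + 3 × √9.6667 = 9.6667 + 3 × 3.1091 = 18.9940

18.99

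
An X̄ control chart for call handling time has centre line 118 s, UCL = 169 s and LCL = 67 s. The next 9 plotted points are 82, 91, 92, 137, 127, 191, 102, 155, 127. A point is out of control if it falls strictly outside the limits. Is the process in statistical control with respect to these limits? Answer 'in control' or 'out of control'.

out of control

Compare each point to [67, 169]: sample 6 = 191 > UCL.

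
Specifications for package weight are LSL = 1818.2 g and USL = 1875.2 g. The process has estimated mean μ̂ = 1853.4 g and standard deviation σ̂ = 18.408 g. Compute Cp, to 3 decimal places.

Cp = (USL − LSL) / (6σ̂) = (1875.2 − 1818.2) / (6 × 18.408) = 57.0000 / 110.4480 = 0.5161

0.516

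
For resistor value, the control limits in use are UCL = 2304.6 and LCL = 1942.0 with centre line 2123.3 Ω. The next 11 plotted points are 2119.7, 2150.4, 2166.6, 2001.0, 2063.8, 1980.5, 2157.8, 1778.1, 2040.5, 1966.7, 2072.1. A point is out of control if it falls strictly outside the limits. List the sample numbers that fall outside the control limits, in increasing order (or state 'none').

Compare each point to [1942.0, 2304.6]: sample 8 = 1778.1 < LCL.

8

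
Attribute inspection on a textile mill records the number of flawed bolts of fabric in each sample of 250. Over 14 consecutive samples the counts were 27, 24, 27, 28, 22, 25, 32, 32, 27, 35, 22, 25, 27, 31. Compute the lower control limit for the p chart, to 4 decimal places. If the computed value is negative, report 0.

p̄ = Σdᵢ / (k·n) = 384 / (14 × 250) = 0.10971
LCL = p̄ − 3·√(p̄(1−p̄)/n) = 0.10971 − 3 × 0.01977 = 0.05042

0.0504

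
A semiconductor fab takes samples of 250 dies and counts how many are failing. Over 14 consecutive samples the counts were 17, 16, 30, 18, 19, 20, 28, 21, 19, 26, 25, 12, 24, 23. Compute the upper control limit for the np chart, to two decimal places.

34.52

p̄ = Σdᵢ / (k·n) = 298 / (14 × 250) = 0.08514
UCL = np̄ + 3·√(np̄(1−p̄)) = 21.2857 + 3 × √(21.2857×0.91486) = 21.2857 + 3 × 4.4129 = 34.5243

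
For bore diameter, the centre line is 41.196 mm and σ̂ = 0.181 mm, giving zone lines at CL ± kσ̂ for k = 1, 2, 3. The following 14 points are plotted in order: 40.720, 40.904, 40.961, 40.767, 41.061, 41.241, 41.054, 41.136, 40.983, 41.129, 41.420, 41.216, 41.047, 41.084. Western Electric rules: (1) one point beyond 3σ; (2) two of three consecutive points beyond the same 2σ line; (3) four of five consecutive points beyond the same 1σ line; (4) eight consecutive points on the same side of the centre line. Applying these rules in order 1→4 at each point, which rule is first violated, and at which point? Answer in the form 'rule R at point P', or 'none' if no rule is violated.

Zone of each point (C = within 1σ̂, B = 1σ̂–2σ̂, A = 2σ̂–3σ̂, * = beyond 3σ̂; sign = side of CL): 1:-A, 2:-B, 3:-B, 4:-A, 5:-C, 6:+C, 7:-C, 8:-C, 9:-B, 10:-C, 11:+B, 12:+C, 13:-C, 14:-C
Rule 3 (four of five consecutive points beyond the same 1σ limit) is satisfied at point 4.

rule 3 at point 4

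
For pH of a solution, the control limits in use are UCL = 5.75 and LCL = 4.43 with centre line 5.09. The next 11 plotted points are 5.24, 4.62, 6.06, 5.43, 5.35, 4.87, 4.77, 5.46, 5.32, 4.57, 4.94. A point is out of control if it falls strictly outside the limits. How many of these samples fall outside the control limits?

1

Compare each point to [4.43, 5.75]: sample 3 = 6.06 > UCL.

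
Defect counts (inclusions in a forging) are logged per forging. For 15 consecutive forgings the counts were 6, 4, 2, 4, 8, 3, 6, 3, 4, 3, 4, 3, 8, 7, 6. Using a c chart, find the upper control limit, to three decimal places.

11.260

c̄ = (6 + 4 + 2 + 4 + 8 + 3 + 6 + 3 + 4 + 3 + 4 + 3 + 8 + 7 + 6) / 15 = 71 / 15 = 4.7333
UCL = c̄ + 3√c̄ = 4.7333 + 3 × √4.7333 = 4.7333 + 3 × 2.1756 = 11.2602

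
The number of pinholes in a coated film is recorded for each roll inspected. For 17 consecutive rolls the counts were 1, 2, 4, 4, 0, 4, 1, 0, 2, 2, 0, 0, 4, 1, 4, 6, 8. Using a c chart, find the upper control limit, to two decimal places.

c̄ = (1 + 2 + 4 + 4 + 0 + 4 + 1 + 0 + 2 + 2 + 0 + 0 + 4 + 1 + 4 + 6 + 8) / 17 = 43 / 17 = 2.5294
UCL = c̄ + 3√c̄ = 2.5294 + 3 × √2.5294 = 2.5294 + 3 × 1.5904 = 7.3006

7.30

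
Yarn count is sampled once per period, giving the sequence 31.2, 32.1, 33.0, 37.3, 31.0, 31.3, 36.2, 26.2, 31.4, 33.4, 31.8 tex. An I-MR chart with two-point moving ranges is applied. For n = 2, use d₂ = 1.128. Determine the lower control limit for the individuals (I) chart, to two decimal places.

22.58

X̄ = (31.2 + 32.1 + 33.0 + 37.3 + 31.0 + 31.3 + 36.2 + 26.2 + 31.4 + 33.4 + 31.8) / 11 = 32.2636
Moving ranges: 0.9, 0.9, 4.3, 6.3, 0.3, 4.9, 10.0, 5.2, 2.0, 1.6; M̄R̄ = 36.4000 / 10 = 3.6400
LCL = X̄ − 3·M̄R̄/d₂ = 32.2636 − 3 × 3.6400 / 1.128 = 22.5828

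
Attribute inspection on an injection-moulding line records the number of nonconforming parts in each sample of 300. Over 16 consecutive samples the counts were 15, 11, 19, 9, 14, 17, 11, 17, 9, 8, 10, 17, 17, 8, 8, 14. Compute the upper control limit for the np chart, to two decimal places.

p̄ = Σdᵢ / (k·n) = 204 / (16 × 300) = 0.04250
UCL = np̄ + 3·√(np̄(1−p̄)) = 12.7500 + 3 × √(12.7500×0.95750) = 12.7500 + 3 × 3.4940 = 23.2320

23.23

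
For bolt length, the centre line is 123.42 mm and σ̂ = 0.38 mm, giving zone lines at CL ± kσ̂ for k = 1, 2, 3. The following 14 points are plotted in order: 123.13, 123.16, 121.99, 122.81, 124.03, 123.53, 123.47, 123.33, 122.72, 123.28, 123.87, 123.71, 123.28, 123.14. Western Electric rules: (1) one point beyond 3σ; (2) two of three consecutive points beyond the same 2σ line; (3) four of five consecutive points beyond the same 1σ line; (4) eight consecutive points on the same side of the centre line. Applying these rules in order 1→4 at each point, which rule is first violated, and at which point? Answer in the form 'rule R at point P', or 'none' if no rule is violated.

rule 1 at point 3

Zone of each point (C = within 1σ̂, B = 1σ̂–2σ̂, A = 2σ̂–3σ̂, * = beyond 3σ̂; sign = side of CL): 1:-C, 2:-C, 3:-*, 4:-B, 5:+B, 6:+C, 7:+C, 8:-C, 9:-B, 10:-C, 11:+B, 12:+C, 13:-C, 14:-C
Rule 1 (one point beyond the 3σ limits) is satisfied at point 3.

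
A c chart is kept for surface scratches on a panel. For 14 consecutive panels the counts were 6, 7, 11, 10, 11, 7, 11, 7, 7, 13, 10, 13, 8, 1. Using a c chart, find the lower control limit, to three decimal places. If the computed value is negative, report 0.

c̄ = (6 + 7 + 11 + 10 + 11 + 7 + 11 + 7 + 7 + 13 + 10 + 13 + 8 + 1) / 14 = 122 / 14 = 8.7143
LCL = c̄ − 3√c̄ = 8.7143 − 3 × 2.9520 = -0.1417 → 0 (cannot be negative)

0.000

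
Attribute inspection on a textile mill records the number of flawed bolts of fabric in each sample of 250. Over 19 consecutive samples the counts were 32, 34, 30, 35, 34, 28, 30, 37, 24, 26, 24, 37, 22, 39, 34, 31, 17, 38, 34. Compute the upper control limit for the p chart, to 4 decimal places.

p̄ = Σdᵢ / (k·n) = 586 / (19 × 250) = 0.12337
UCL = p̄ + 3·√(p̄(1−p̄)/n) = 0.12337 + 3 × √(0.12337×0.87663/250) = 0.12337 + 3 × 0.02080 = 0.18577

0.1858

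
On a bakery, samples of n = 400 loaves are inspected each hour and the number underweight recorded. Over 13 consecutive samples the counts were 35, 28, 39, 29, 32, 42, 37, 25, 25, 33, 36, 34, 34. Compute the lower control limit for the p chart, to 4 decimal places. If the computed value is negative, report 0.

0.0412

p̄ = Σdᵢ / (k·n) = 429 / (13 × 400) = 0.08250
LCL = p̄ − 3·√(p̄(1−p̄)/n) = 0.08250 − 3 × 0.01376 = 0.04123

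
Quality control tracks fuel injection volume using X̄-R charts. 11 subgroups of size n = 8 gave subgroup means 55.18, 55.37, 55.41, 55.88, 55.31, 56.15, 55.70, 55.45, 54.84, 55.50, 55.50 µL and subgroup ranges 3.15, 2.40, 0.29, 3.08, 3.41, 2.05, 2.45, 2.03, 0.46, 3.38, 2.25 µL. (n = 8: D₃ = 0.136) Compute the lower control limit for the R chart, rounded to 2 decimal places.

0.31

R̄ = (3.15 + 2.40 + 0.29 + 3.08 + 3.41 + 2.05 + 2.45 + 2.03 + 0.46 + 3.38 + 2.25) / 11 = 24.9500 / 11 = 2.2682
LCL_R = D₃·R̄ = 0.136 × 2.2682 = 0.3085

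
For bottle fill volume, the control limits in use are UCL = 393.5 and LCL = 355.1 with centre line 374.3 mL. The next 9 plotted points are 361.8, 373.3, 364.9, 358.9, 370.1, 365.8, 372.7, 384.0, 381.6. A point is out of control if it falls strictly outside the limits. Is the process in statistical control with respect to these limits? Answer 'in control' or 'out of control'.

in control

All 9 points lie within [355.1, 393.5].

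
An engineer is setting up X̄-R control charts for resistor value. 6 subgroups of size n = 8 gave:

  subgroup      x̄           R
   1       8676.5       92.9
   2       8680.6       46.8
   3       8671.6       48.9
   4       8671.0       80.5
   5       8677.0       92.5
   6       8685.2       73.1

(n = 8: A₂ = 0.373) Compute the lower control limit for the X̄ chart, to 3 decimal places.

8649.959

X̄̄ = (8676.5 + 8680.6 + 8671.6 + 8671.0 + 8677.0 + 8685.2) / 6 = 52061.9000 / 6 = 8676.9833
R̄ = (92.9 + 46.8 + 48.9 + 80.5 + 92.5 + 73.1) / 6 = 434.7000 / 6 = 72.4500
LCL = X̄̄ − A₂·R̄ = 8676.9833 − 0.373 × 72.4500 = 8649.9595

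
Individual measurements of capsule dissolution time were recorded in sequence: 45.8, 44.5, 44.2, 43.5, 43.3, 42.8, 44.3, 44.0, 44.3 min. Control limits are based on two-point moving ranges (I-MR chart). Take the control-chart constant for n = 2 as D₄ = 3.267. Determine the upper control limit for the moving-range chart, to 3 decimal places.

Moving ranges: 1.3, 0.3, 0.7, 0.2, 0.5, 1.5, 0.3, 0.3; M̄R̄ = 5.1000 / 8 = 0.6375
UCL_MR = D₄·M̄R̄ = 3.267 × 0.6375 = 2.0827

2.083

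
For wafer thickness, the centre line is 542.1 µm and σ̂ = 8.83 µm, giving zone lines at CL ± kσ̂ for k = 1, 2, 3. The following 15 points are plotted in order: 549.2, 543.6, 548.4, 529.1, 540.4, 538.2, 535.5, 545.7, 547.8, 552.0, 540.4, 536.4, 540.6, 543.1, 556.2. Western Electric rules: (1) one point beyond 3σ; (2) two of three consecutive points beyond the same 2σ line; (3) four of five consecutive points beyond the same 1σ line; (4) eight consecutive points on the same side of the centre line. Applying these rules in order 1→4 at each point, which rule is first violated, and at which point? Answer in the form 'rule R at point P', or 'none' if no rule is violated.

none

Zone of each point (C = within 1σ̂, B = 1σ̂–2σ̂, A = 2σ̂–3σ̂, * = beyond 3σ̂; sign = side of CL): 1:+C, 2:+C, 3:+C, 4:-B, 5:-C, 6:-C, 7:-C, 8:+C, 9:+C, 10:+B, 11:-C, 12:-C, 13:-C, 14:+C, 15:+B
No rule fires across all 15 points.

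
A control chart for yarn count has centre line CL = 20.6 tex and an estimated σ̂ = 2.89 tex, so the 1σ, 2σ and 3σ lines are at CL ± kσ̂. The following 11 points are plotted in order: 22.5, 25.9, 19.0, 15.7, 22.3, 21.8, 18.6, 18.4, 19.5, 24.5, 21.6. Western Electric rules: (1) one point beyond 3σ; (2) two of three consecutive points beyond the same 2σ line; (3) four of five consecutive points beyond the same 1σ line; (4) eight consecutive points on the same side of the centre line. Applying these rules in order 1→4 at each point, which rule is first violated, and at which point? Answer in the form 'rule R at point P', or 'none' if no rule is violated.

Zone of each point (C = within 1σ̂, B = 1σ̂–2σ̂, A = 2σ̂–3σ̂, * = beyond 3σ̂; sign = side of CL): 1:+C, 2:+B, 3:-C, 4:-B, 5:+C, 6:+C, 7:-C, 8:-C, 9:-C, 10:+B, 11:+C
No rule fires across all 11 points.

none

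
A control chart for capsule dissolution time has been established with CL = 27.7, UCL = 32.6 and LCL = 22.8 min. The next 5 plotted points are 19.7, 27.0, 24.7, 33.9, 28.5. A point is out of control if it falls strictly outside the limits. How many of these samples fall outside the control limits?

2

Compare each point to [22.8, 32.6]: sample 1 = 19.7 < LCL; sample 4 = 33.9 > UCL.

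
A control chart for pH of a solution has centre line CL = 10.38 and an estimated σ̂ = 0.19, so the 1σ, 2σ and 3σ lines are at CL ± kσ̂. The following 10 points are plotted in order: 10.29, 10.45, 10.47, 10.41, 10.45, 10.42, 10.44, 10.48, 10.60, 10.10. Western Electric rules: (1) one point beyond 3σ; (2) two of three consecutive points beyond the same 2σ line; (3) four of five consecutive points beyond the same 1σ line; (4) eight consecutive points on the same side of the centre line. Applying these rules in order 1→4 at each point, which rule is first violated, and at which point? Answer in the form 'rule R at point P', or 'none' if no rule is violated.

Zone of each point (C = within 1σ̂, B = 1σ̂–2σ̂, A = 2σ̂–3σ̂, * = beyond 3σ̂; sign = side of CL): 1:-C, 2:+C, 3:+C, 4:+C, 5:+C, 6:+C, 7:+C, 8:+C, 9:+B, 10:-B
Rule 4 (eight consecutive points on the same side of the centre line) is satisfied at point 9.

rule 4 at point 9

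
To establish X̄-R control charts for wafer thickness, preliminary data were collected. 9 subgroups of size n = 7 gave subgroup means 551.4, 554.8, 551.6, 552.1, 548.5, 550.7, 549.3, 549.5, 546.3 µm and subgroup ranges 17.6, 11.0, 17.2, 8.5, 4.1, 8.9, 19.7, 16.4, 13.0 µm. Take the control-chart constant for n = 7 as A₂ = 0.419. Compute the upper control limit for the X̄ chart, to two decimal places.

555.89

X̄̄ = (551.4 + 554.8 + 551.6 + 552.1 + 548.5 + 550.7 + 549.3 + 549.5 + 546.3) / 9 = 4954.2000 / 9 = 550.4667
R̄ = (17.6 + 11.0 + 17.2 + 8.5 + 4.1 + 8.9 + 19.7 + 16.4 + 13.0) / 9 = 116.4000 / 9 = 12.9333
UCL = X̄̄ + A₂·R̄ = 550.4667 + 0.419 × 12.9333 = 555.8857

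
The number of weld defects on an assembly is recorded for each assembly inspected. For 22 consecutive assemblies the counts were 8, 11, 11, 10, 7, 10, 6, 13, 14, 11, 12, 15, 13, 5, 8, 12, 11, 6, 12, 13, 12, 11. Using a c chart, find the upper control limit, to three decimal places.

c̄ = (8 + 11 + 11 + 10 + 7 + 10 + 6 + 13 + 14 + 11 + 12 + 15 + 13 + 5 + 8 + 12 + 11 + 6 + 12 + 13 + 12 + 11) / 22 = 231 / 22 = 10.5000
UCL = c̄ + 3√c̄ = 10.5000 + 3 × √10.5000 = 10.5000 + 3 × 3.2404 = 20.2211

20.221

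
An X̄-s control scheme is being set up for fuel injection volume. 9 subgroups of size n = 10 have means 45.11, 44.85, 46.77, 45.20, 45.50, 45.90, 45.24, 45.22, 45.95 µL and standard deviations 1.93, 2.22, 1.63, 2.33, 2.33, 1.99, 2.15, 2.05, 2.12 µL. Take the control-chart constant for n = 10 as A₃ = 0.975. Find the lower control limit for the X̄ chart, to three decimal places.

43.495

X̄̄ = (45.11 + 44.85 + 46.77 + 45.20 + 45.50 + 45.90 + 45.24 + 45.22 + 45.95) / 9 = 45.5267
s̄ = (1.93 + 2.22 + 1.63 + 2.33 + 2.33 + 1.99 + 2.15 + 2.05 + 2.12) / 9 = 2.0833
LCL = X̄̄ − A₃·s̄ = 45.5267 − 0.975 × 2.0833 = 43.4954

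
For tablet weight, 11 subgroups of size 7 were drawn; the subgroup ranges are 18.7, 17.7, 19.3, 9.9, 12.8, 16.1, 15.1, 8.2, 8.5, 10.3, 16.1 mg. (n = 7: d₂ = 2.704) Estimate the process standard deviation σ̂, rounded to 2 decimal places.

R̄ = (18.7 + 17.7 + 19.3 + 9.9 + 12.8 + 16.1 + 15.1 + 8.2 + 8.5 + 10.3 + 16.1) / 11 = 13.8818
σ̂ = R̄ / d₂ = 13.8818 / 2.704 = 5.1338

5.13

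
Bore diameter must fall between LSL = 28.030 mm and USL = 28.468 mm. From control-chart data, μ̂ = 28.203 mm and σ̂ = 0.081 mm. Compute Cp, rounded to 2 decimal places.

0.90

Cp = (USL − LSL) / (6σ̂) = (28.468 − 28.030) / (6 × 0.081) = 0.4380 / 0.4860 = 0.9012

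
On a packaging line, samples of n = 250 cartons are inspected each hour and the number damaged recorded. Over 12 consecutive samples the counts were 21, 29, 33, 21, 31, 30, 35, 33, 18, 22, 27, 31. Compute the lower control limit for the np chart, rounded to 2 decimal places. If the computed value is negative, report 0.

p̄ = Σdᵢ / (k·n) = 331 / (12 × 250) = 0.11033
LCL = np̄ − 3·√(np̄(1−p̄)) = 27.5833 − 3 × 4.9538 = 12.7220

12.72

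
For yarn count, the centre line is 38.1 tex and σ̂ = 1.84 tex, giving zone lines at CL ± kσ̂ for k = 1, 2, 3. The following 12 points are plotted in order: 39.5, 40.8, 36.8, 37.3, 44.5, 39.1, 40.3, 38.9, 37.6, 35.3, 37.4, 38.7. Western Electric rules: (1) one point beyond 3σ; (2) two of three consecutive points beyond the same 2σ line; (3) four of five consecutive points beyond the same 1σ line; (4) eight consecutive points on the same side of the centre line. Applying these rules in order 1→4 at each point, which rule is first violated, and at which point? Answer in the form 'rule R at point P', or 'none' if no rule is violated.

rule 1 at point 5

Zone of each point (C = within 1σ̂, B = 1σ̂–2σ̂, A = 2σ̂–3σ̂, * = beyond 3σ̂; sign = side of CL): 1:+C, 2:+B, 3:-C, 4:-C, 5:+*, 6:+C, 7:+B, 8:+C, 9:-C, 10:-B, 11:-C, 12:+C
Rule 1 (one point beyond the 3σ limits) is satisfied at point 5.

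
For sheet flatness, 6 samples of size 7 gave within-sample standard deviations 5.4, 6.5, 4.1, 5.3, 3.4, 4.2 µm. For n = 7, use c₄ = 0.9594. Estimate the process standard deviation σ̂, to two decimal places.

5.02

s̄ = (5.4 + 6.5 + 4.1 + 5.3 + 3.4 + 4.2) / 6 = 4.8167
σ̂ = s̄ / c₄ = 4.8167 / 0.9594 = 5.0205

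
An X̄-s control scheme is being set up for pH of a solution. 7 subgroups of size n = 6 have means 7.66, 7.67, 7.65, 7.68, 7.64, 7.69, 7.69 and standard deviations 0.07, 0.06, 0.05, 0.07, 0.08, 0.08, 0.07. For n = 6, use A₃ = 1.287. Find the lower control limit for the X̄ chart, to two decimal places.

7.58

X̄̄ = (7.66 + 7.67 + 7.65 + 7.68 + 7.64 + 7.69 + 7.69) / 7 = 7.6686
s̄ = (0.07 + 0.06 + 0.05 + 0.07 + 0.08 + 0.08 + 0.07) / 7 = 0.0686
LCL = X̄̄ − A₃·s̄ = 7.6686 − 1.287 × 0.0686 = 7.5803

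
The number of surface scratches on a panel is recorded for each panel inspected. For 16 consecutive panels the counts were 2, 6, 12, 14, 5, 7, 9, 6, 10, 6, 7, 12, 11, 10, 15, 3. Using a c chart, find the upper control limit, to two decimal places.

c̄ = (2 + 6 + 12 + 14 + 5 + 7 + 9 + 6 + 10 + 6 + 7 + 12 + 11 + 10 + 15 + 3) / 16 = 135 / 16 = 8.4375
UCL = c̄ + 3√c̄ = 8.4375 + 3 × √8.4375 = 8.4375 + 3 × 2.9047 = 17.1517

17.15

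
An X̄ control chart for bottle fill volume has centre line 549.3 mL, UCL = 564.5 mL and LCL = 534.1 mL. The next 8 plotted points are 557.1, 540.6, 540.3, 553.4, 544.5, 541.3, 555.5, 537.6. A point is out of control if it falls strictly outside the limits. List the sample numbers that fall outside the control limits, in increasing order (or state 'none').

All 8 points lie within [534.1, 564.5].

none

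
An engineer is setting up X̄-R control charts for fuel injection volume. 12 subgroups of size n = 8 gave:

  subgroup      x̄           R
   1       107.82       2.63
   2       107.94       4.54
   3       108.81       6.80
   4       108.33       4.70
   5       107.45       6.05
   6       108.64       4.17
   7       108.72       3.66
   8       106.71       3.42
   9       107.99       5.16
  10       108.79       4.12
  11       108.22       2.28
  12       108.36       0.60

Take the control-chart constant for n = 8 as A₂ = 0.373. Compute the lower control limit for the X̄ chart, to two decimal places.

106.65

X̄̄ = (107.82 + 107.94 + 108.81 + 108.33 + 107.45 + 108.64 + 108.72 + 106.71 + 107.99 + 108.79 + 108.22 + 108.36) / 12 = 1297.7800 / 12 = 108.1483
R̄ = (2.63 + 4.54 + 6.80 + 4.70 + 6.05 + 4.17 + 3.66 + 3.42 + 5.16 + 4.12 + 2.28 + 0.60) / 12 = 48.1300 / 12 = 4.0108
LCL = X̄̄ − A₂·R̄ = 108.1483 − 0.373 × 4.0108 = 106.6523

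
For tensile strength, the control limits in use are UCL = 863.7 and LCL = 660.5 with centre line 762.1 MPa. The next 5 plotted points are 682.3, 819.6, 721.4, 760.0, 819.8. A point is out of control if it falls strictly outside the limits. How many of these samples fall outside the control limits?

0

All 5 points lie within [660.5, 863.7].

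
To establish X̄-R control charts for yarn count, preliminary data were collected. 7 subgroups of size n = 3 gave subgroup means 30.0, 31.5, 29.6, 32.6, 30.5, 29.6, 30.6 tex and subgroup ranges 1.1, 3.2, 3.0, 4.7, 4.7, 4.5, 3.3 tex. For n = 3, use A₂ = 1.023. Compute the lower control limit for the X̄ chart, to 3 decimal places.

X̄̄ = (30.0 + 31.5 + 29.6 + 32.6 + 30.5 + 29.6 + 30.6) / 7 = 214.4000 / 7 = 30.6286
R̄ = (1.1 + 3.2 + 3.0 + 4.7 + 4.7 + 4.5 + 3.3) / 7 = 24.5000 / 7 = 3.5000
LCL = X̄̄ − A₂·R̄ = 30.6286 − 1.023 × 3.5000 = 27.0481

27.048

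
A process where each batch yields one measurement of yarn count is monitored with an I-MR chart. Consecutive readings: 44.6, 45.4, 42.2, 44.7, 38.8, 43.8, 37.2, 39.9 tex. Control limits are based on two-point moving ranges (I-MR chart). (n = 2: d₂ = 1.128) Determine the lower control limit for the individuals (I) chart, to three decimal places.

X̄ = (44.6 + 45.4 + 42.2 + 44.7 + 38.8 + 43.8 + 37.2 + 39.9) / 8 = 42.0750
Moving ranges: 0.8, 3.2, 2.5, 5.9, 5.0, 6.6, 2.7; M̄R̄ = 26.7000 / 7 = 3.8143
LCL = X̄ − 3·M̄R̄/d₂ = 42.0750 − 3 × 3.8143 / 1.128 = 31.9306

31.931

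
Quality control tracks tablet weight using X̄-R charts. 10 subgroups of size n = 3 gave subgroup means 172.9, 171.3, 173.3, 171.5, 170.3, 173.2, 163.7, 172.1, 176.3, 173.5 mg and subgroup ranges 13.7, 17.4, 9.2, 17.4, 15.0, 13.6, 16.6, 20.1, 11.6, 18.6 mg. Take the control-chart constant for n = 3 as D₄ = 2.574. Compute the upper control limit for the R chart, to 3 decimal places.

39.434

R̄ = (13.7 + 17.4 + 9.2 + 17.4 + 15.0 + 13.6 + 16.6 + 20.1 + 11.6 + 18.6) / 10 = 153.2000 / 10 = 15.3200
UCL_R = D₄·R̄ = 2.574 × 15.3200 = 39.4337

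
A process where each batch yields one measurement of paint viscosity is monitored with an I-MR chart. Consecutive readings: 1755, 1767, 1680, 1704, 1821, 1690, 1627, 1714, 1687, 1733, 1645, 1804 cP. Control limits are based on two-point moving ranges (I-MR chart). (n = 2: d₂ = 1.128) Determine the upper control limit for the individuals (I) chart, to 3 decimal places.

1922.253

X̄ = (1755 + 1767 + 1680 + 1704 + 1821 + 1690 + 1627 + 1714 + 1687 + 1733 + 1645 + 1804) / 12 = 1718.9167
Moving ranges: 12, 87, 24, 117, 131, 63, 87, 27, 46, 88, 159; M̄R̄ = 841.0000 / 11 = 76.4545
UCL = X̄ + 3·M̄R̄/d₂ = 1718.9167 + 3 × 76.4545 / 1.128 = 1922.2532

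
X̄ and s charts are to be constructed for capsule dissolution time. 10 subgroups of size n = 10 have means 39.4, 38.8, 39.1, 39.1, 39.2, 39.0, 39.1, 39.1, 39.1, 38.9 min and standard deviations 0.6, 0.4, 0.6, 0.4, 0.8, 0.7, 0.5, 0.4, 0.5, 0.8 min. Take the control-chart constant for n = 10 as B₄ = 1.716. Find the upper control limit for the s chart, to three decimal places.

s̄ = (0.6 + 0.4 + 0.6 + 0.4 + 0.8 + 0.7 + 0.5 + 0.4 + 0.5 + 0.8) / 10 = 0.5700
UCL_s = B₄·s̄ = 1.716 × 0.5700 = 0.9781

0.978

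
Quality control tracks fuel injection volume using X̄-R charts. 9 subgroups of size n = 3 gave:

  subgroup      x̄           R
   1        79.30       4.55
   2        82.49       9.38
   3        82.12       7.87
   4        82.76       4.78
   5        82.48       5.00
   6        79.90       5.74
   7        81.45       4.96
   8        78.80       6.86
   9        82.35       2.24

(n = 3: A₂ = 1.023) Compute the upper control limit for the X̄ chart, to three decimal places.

X̄̄ = (79.30 + 82.49 + 82.12 + 82.76 + 82.48 + 79.90 + 81.45 + 78.80 + 82.35) / 9 = 731.6500 / 9 = 81.2944
R̄ = (4.55 + 9.38 + 7.87 + 4.78 + 5.00 + 5.74 + 4.96 + 6.86 + 2.24) / 9 = 51.3800 / 9 = 5.7089
UCL = X̄̄ + A₂·R̄ = 81.2944 + 1.023 × 5.7089 = 87.1346

87.135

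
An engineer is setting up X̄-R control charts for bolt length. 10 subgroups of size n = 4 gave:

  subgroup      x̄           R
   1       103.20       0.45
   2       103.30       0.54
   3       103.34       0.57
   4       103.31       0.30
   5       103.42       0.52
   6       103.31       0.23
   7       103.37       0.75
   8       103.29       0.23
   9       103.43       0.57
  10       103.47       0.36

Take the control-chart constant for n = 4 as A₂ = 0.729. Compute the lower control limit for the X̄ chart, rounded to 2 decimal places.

103.01

X̄̄ = (103.20 + 103.30 + 103.34 + 103.31 + 103.42 + 103.31 + 103.37 + 103.29 + 103.43 + 103.47) / 10 = 1033.4400 / 10 = 103.3440
R̄ = (0.45 + 0.54 + 0.57 + 0.30 + 0.52 + 0.23 + 0.75 + 0.23 + 0.57 + 0.36) / 10 = 4.5200 / 10 = 0.4520
LCL = X̄̄ − A₂·R̄ = 103.3440 − 0.729 × 0.4520 = 103.0145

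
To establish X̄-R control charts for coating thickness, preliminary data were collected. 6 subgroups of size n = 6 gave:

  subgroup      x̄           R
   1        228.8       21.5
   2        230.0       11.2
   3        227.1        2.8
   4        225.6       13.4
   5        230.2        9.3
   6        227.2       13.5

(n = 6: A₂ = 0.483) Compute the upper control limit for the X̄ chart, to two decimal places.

233.92

X̄̄ = (228.8 + 230.0 + 227.1 + 225.6 + 230.2 + 227.2) / 6 = 1368.9000 / 6 = 228.1500
R̄ = (21.5 + 11.2 + 2.8 + 13.4 + 9.3 + 13.5) / 6 = 71.7000 / 6 = 11.9500
UCL = X̄̄ + A₂·R̄ = 228.1500 + 0.483 × 11.9500 = 233.9219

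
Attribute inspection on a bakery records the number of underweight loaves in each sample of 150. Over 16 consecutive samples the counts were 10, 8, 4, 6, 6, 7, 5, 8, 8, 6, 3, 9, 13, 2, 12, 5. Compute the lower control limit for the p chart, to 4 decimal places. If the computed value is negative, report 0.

0.0000

p̄ = Σdᵢ / (k·n) = 112 / (16 × 150) = 0.04667
LCL = p̄ − 3·√(p̄(1−p̄)/n) = 0.04667 − 3 × 0.01722 = -0.00500 → 0 (negative, so LCL = 0)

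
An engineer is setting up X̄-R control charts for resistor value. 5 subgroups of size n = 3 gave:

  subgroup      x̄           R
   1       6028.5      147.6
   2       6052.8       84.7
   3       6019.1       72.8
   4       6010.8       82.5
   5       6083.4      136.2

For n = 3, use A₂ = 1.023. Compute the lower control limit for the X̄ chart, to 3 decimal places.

5931.751

X̄̄ = (6028.5 + 6052.8 + 6019.1 + 6010.8 + 6083.4) / 5 = 30194.6000 / 5 = 6038.9200
R̄ = (147.6 + 84.7 + 72.8 + 82.5 + 136.2) / 5 = 523.8000 / 5 = 104.7600
LCL = X̄̄ − A₂·R̄ = 6038.9200 − 1.023 × 104.7600 = 5931.7505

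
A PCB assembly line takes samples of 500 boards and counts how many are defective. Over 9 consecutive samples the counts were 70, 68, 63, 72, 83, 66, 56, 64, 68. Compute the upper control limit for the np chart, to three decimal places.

p̄ = Σdᵢ / (k·n) = 610 / (9 × 500) = 0.13556
UCL = np̄ + 3·√(np̄(1−p̄)) = 67.7778 + 3 × √(67.7778×0.86444) = 67.7778 + 3 × 7.6544 = 90.7410

90.741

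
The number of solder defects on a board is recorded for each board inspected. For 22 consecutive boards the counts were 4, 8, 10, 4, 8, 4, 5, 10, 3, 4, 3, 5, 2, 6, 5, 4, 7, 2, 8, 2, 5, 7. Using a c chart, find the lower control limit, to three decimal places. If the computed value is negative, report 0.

0.000

c̄ = (4 + 8 + 10 + 4 + 8 + 4 + 5 + 10 + 3 + 4 + 3 + 5 + 2 + 6 + 5 + 4 + 7 + 2 + 8 + 2 + 5 + 7) / 22 = 116 / 22 = 5.2727
LCL = c̄ − 3√c̄ = 5.2727 − 3 × 2.2962 = -1.6160 → 0 (cannot be negative)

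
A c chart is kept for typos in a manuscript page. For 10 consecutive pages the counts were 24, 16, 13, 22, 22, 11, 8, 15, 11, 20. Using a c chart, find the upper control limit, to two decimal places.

c̄ = (24 + 16 + 13 + 22 + 22 + 11 + 8 + 15 + 11 + 20) / 10 = 162 / 10 = 16.2000
UCL = c̄ + 3√c̄ = 16.2000 + 3 × √16.2000 = 16.2000 + 3 × 4.0249 = 28.2748

28.27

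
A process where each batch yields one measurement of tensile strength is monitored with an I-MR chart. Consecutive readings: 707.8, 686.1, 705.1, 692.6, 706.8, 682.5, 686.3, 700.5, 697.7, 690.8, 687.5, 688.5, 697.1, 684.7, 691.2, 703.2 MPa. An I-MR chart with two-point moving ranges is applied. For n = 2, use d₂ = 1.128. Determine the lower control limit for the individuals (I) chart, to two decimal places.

X̄ = (707.8 + 686.1 + 705.1 + 692.6 + 706.8 + 682.5 + 686.3 + 700.5 + 697.7 + 690.8 + 687.5 + 688.5 + 697.1 + 684.7 + 691.2 + 703.2) / 16 = 694.2750
Moving ranges: 21.7, 19.0, 12.5, 14.2, 24.3, 3.8, 14.2, 2.8, 6.9, 3.3, 1.0, 8.6, 12.4, 6.5, 12.0; M̄R̄ = 163.2000 / 15 = 10.8800
LCL = X̄ − 3·M̄R̄/d₂ = 694.2750 − 3 × 10.8800 / 1.128 = 665.3388

665.34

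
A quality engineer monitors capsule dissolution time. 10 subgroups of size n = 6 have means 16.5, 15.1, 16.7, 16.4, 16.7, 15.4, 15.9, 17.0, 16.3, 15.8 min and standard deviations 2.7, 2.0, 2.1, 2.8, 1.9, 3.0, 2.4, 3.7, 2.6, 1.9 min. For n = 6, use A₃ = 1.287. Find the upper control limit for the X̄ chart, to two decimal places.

X̄̄ = (16.5 + 15.1 + 16.7 + 16.4 + 16.7 + 15.4 + 15.9 + 17.0 + 16.3 + 15.8) / 10 = 16.1800
s̄ = (2.7 + 2.0 + 2.1 + 2.8 + 1.9 + 3.0 + 2.4 + 3.7 + 2.6 + 1.9) / 10 = 2.5100
UCL = X̄̄ + A₃·s̄ = 16.1800 + 1.287 × 2.5100 = 19.4104

19.41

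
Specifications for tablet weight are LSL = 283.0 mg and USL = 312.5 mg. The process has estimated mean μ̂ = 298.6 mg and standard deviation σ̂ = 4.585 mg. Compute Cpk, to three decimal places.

1.011

Cpu = (USL − μ̂) / (3σ̂) = (312.5 − 298.6) / (3 × 4.585) = 1.0105; Cpl = (μ̂ − LSL) / (3σ̂) = (298.6 − 283.0) / (3 × 4.585) = 1.1341; Cpk = min(Cpu, Cpl) = 1.0105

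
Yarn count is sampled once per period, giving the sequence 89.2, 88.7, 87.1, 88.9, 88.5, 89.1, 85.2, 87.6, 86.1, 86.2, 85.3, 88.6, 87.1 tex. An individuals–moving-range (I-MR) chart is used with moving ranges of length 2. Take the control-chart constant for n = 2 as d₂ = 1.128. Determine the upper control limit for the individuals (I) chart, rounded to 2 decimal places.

X̄ = (89.2 + 88.7 + 87.1 + 88.9 + 88.5 + 89.1 + 85.2 + 87.6 + 86.1 + 86.2 + 85.3 + 88.6 + 87.1) / 13 = 87.5077
Moving ranges: 0.5, 1.6, 1.8, 0.4, 0.6, 3.9, 2.4, 1.5, 0.1, 0.9, 3.3, 1.5; M̄R̄ = 18.5000 / 12 = 1.5417
UCL = X̄ + 3·M̄R̄/d₂ = 87.5077 + 3 × 1.5417 / 1.128 = 91.6079

91.61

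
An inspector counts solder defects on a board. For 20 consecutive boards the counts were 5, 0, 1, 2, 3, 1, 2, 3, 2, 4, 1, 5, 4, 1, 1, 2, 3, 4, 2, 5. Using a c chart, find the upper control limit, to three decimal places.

7.341

c̄ = (5 + 0 + 1 + 2 + 3 + 1 + 2 + 3 + 2 + 4 + 1 + 5 + 4 + 1 + 1 + 2 + 3 + 4 + 2 + 5) / 20 = 51 / 20 = 2.5500
UCL = c̄ + 3√c̄ = 2.5500 + 3 × √2.5500 = 2.5500 + 3 × 1.5969 = 7.3406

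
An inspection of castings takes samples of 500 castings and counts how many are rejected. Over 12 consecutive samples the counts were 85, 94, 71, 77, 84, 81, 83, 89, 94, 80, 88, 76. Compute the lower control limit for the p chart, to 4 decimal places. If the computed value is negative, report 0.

p̄ = Σdᵢ / (k·n) = 1002 / (12 × 500) = 0.16700
LCL = p̄ − 3·√(p̄(1−p̄)/n) = 0.16700 − 3 × 0.01668 = 0.11696

0.1170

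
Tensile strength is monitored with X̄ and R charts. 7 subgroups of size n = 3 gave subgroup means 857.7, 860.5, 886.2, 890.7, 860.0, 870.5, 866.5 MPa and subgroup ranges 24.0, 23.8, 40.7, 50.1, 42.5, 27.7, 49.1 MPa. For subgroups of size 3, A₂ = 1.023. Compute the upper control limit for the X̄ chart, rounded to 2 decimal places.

907.99

X̄̄ = (857.7 + 860.5 + 886.2 + 890.7 + 860.0 + 870.5 + 866.5) / 7 = 6092.1000 / 7 = 870.3000
R̄ = (24.0 + 23.8 + 40.7 + 50.1 + 42.5 + 27.7 + 49.1) / 7 = 257.9000 / 7 = 36.8429
UCL = X̄̄ + A₂·R̄ = 870.3000 + 1.023 × 36.8429 = 907.9902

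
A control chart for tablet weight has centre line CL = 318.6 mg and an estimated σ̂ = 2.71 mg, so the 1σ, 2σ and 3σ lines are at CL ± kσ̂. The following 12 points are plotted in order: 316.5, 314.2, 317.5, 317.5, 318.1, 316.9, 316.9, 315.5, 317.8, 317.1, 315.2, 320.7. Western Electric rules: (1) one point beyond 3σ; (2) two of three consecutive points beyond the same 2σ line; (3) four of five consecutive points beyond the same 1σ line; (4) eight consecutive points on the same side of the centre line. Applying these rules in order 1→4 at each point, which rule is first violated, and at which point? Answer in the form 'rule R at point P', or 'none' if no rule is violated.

Zone of each point (C = within 1σ̂, B = 1σ̂–2σ̂, A = 2σ̂–3σ̂, * = beyond 3σ̂; sign = side of CL): 1:-C, 2:-B, 3:-C, 4:-C, 5:-C, 6:-C, 7:-C, 8:-B, 9:-C, 10:-C, 11:-B, 12:+C
Rule 4 (eight consecutive points on the same side of the centre line) is satisfied at point 8.

rule 4 at point 8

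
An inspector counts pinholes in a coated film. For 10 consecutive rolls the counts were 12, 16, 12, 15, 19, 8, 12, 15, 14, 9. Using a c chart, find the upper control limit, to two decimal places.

c̄ = (12 + 16 + 12 + 15 + 19 + 8 + 12 + 15 + 14 + 9) / 10 = 132 / 10 = 13.2000
UCL = c̄ + 3√c̄ = 13.2000 + 3 × √13.2000 = 13.2000 + 3 × 3.6332 = 24.0995

24.10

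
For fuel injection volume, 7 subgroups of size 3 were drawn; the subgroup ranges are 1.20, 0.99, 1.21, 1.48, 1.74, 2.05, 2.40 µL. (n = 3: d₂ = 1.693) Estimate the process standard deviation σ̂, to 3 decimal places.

R̄ = (1.20 + 0.99 + 1.21 + 1.48 + 1.74 + 2.05 + 2.40) / 7 = 1.5814
σ̂ = R̄ / d₂ = 1.5814 / 1.693 = 0.9341

0.934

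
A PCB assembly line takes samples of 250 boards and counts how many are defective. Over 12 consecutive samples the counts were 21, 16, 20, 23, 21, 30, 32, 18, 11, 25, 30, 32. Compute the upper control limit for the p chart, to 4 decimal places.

p̄ = Σdᵢ / (k·n) = 279 / (12 × 250) = 0.09300
UCL = p̄ + 3·√(p̄(1−p̄)/n) = 0.09300 + 3 × √(0.09300×0.90700/250) = 0.09300 + 3 × 0.01837 = 0.14811

0.1481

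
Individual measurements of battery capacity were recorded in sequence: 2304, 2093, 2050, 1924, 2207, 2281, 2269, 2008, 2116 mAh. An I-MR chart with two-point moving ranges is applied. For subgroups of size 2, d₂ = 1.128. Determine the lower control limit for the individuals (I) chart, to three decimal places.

X̄ = (2304 + 2093 + 2050 + 1924 + 2207 + 2281 + 2269 + 2008 + 2116) / 9 = 2139.1111
Moving ranges: 211, 43, 126, 283, 74, 12, 261, 108; M̄R̄ = 1118.0000 / 8 = 139.7500
LCL = X̄ − 3·M̄R̄/d₂ = 2139.1111 − 3 × 139.7500 / 1.128 = 1767.4356

1767.436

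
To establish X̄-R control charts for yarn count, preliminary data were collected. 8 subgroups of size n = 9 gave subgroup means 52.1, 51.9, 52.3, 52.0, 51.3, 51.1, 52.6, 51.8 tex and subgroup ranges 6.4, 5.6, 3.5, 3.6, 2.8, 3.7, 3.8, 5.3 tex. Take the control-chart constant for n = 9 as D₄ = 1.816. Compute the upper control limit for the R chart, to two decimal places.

7.88

R̄ = (6.4 + 5.6 + 3.5 + 3.6 + 2.8 + 3.7 + 3.8 + 5.3) / 8 = 34.7000 / 8 = 4.3375
UCL_R = D₄·R̄ = 1.816 × 4.3375 = 7.8769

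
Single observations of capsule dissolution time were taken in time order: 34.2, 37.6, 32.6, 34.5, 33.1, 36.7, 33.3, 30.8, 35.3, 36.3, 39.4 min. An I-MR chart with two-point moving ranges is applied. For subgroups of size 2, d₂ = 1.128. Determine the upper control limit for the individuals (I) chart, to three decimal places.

X̄ = (34.2 + 37.6 + 32.6 + 34.5 + 33.1 + 36.7 + 33.3 + 30.8 + 35.3 + 36.3 + 39.4) / 11 = 34.8909
Moving ranges: 3.4, 5.0, 1.9, 1.4, 3.6, 3.4, 2.5, 4.5, 1.0, 3.1; M̄R̄ = 29.8000 / 10 = 2.9800
UCL = X̄ + 3·M̄R̄/d₂ = 34.8909 + 3 × 2.9800 / 1.128 = 42.8164

42.816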